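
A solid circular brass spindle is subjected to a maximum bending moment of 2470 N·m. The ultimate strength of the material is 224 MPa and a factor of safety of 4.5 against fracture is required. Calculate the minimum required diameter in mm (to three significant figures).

σ_allow = 224/4.5 = 49.78 MPa.
For a solid circular section σ = 32M/(πd³), so d³ = 32M/(π σ_allow) = 32×2470000/(π×49.78) = 505400 mm³.
d = 79.66 mm.

d = 79.7 mm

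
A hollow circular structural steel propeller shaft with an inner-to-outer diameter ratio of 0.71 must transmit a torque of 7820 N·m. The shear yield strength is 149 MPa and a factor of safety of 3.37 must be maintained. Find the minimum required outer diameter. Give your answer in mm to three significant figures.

d_o = 106 mm

τ_allow = 149/3.37 = 44.21 MPa.
For a hollow shaft τ = 16T/[πd_o³(1−k⁴)] with k = 0.71, so 1−k⁴ = 0.7459.
d_o³ = 16T/[π τ_allow (1−k⁴)] = 16×7820000/(π×44.21×0.7459) = 1.208×10^6 mm³.
d_o = 106.5 mm.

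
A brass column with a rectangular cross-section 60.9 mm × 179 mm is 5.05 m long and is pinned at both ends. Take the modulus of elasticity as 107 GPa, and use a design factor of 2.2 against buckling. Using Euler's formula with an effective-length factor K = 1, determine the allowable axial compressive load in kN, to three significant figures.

Buckling occurs about the weak axis: I_min = h·b³/12 = 179×60.9³/12 = 3.369×10^6 mm⁴ (b = 60.9 mm is the smaller dimension).
Effective length L_e = KL = 1×5.05 m = 5050 mm.
Euler critical load P_cr = π²EI/L_e² = π²×107000×3.369×10^6/5050² = 139500 N.
P_allow = P_cr/n = 139500/2.2 = 63420 N.

P_allow = 63.4 kN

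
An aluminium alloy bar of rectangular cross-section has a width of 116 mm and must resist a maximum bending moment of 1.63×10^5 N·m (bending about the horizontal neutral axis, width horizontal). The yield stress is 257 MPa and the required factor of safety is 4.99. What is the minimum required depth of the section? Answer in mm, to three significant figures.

h = 405 mm

σ_allow = 257/4.99 = 51.50 MPa.
For a rectangular section σ = 6M/(bh²), so h² = 6M/(b σ_allow) = 6×1.6300×10^8/(116×51.50) = 163700 mm².
h = 404.6 mm.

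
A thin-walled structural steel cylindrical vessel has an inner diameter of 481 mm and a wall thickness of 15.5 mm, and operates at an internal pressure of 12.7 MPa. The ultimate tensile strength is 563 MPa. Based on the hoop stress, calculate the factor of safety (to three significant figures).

n = 2.86

σ_h = pD/(2t) = 12.7×481/(2×15.5) = 197.1 MPa.
n = 563/197.1 = 2.857.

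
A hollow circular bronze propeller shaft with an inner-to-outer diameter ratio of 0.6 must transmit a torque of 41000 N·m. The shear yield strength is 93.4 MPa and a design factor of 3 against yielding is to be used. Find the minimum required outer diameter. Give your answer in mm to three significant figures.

τ_allow = 93.4/3 = 31.13 MPa.
For a hollow shaft τ = 16T/[πd_o³(1−k⁴)] with k = 0.6, so 1−k⁴ = 0.8704.
d_o³ = 16T/[π τ_allow (1−k⁴)] = 16×4.1000×10^7/(π×31.13×0.8704) = 7.706×10^6 mm³.
d_o = 197.5 mm.

d_o = 198 mm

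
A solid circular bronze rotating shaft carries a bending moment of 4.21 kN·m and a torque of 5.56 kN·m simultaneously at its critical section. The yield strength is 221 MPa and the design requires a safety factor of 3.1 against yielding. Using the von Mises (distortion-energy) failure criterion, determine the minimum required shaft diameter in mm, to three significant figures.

σ_allow = σ_y/n = 221/3.1 = 71.29 MPa.
For a solid shaft σ_b = 32M/(πd³) and τ = 16T/(πd³), so the von Mises stress is σ' = (16/πd³)·√(4M²+3T²).
√(4M²+3T²) = √(4×(4.210×10^6)² + 3×(5.560×10^6)²) = 1.279×10^7 N·mm.
d³ = 16×1.279×10^7/(π×71.29) = 913900 mm³.
d = 97.04 mm.

d = 97.0 mm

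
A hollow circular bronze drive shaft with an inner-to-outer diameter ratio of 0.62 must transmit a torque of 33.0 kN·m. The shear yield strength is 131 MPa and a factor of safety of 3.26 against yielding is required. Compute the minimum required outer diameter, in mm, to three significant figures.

d_o = 170 mm

τ_allow = 131/3.26 = 40.18 MPa.
For a hollow shaft τ = 16T/[πd_o³(1−k⁴)] with k = 0.62, so 1−k⁴ = 0.8522.
d_o³ = 16T/[π τ_allow (1−k⁴)] = 16×3.3000×10^7/(π×40.18×0.8522) = 4.908×10^6 mm³.
d_o = 169.9 mm.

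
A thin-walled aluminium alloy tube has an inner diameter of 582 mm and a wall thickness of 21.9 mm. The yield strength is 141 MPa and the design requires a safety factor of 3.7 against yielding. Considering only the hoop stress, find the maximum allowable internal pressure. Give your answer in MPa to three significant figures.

σ_allow = 141/3.7 = 38.11 MPa.
σ_h = pD/(2t) → p_allow = 2σ_allow t/D = 2×38.11×21.9/582 = 2.868 MPa.

p_allow = 2.87 MPa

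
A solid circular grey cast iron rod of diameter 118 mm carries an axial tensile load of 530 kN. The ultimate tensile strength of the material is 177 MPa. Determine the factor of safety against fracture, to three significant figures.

n = 3.65

A = πd²/4 = 10940 mm².
σ = F/A = 530000/10940 = 48.46 MPa.
n = 177/48.46 = 3.652.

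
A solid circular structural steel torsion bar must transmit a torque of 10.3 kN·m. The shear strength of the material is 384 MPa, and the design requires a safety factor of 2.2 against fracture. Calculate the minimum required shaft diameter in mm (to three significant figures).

Allowable shear stress τ_allow = 384/2.2 = 174.5 MPa.
For a solid shaft τ = 16T/(πd³), so d³ = 16T/(π τ_allow) = 16×1.0300×10^7/(π×174.5) = 300500 mm³.
d = (300500)^(1/3) = 66.98 mm.

d = 67.0 mm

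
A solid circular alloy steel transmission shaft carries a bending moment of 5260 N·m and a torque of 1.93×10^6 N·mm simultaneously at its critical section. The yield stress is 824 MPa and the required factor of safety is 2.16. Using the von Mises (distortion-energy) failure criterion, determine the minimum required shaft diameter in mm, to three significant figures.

σ_allow = σ_y/n = 824/2.16 = 381.5 MPa.
For a solid shaft σ_b = 32M/(πd³) and τ = 16T/(πd³), so the von Mises stress is σ' = (16/πd³)·√(4M²+3T²).
√(4M²+3T²) = √(4×(5.260×10^6)² + 3×(1.930×10^6)²) = 1.104×10^7 N·mm.
d³ = 16×1.104×10^7/(π×381.5) = 147400 mm³.
d = 52.82 mm.

d = 52.8 mm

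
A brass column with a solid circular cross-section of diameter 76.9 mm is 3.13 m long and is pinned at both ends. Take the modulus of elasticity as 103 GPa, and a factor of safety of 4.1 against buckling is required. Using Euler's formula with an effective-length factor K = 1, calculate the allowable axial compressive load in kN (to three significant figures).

I = πd⁴/64 = π×76.9⁴/64 = 1.717×10^6 mm⁴.
Effective length L_e = KL = 1×3.13 m = 3130 mm.
Euler critical load P_cr = π²EI/L_e² = π²×103000×1.717×10^6/3130² = 178100 N.
P_allow = P_cr/n = 178100/4.1 = 43440 N.

P_allow = 43.4 kN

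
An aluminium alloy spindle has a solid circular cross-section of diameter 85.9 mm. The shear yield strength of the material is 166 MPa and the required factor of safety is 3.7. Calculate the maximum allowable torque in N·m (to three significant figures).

τ_allow = 166/3.7 = 44.86 MPa.
For a solid shaft T_allow = τ_allow·πd³/16; πd³/16 = π×85.9³/16 = 124500 mm³.
T_allow = 44.86×124500 = 5.584×10^6 N·mm = 5584 N·m.

T_allow = 5580 N·m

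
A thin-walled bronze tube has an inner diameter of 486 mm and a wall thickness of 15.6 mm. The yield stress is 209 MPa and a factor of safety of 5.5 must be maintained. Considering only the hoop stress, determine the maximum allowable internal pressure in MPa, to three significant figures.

σ_allow = 209/5.5 = 38.00 MPa.
σ_h = pD/(2t) → p_allow = 2σ_allow t/D = 2×38.00×15.6/486 = 2.440 MPa.

p_allow = 2.44 MPa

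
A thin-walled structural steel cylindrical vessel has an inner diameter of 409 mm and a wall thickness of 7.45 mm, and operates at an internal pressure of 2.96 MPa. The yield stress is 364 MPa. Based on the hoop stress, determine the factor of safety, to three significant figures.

n = 4.48

σ_h = pD/(2t) = 2.96×409/(2×7.45) = 81.25 MPa.
n = 364/81.25 = 4.480.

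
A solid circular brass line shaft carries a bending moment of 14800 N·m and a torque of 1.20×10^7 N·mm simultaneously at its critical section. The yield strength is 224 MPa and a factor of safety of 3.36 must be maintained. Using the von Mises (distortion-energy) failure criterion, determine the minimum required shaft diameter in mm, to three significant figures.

σ_allow = σ_y/n = 224/3.36 = 66.67 MPa.
For a solid shaft σ_b = 32M/(πd³) and τ = 16T/(πd³), so the von Mises stress is σ' = (16/πd³)·√(4M²+3T²).
√(4M²+3T²) = √(4×(1.480×10^7)² + 3×(1.200×10^7)²) = 3.617×10^7 N·mm.
d³ = 16×3.617×10^7/(π×66.67) = 2.763×10^6 mm³.
d = 140.3 mm.

d = 140 mm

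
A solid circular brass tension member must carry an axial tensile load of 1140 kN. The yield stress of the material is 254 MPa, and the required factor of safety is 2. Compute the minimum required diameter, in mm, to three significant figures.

Allowable stress σ_allow = 254/2 = 127.0 MPa.
Required area A = F/σ_allow = 1140000/127.0 = 8976 mm².
A = πd²/4 → d = √(4A/π) = 106.9 mm.

d = 107 mm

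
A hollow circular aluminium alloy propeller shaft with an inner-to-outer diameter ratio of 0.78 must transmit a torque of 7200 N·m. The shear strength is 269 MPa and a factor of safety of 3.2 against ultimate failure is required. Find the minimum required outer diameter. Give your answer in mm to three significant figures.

d_o = 88.5 mm

τ_allow = 269/3.2 = 84.06 MPa.
For a hollow shaft τ = 16T/[πd_o³(1−k⁴)] with k = 0.78, so 1−k⁴ = 0.6298.
d_o³ = 16T/[π τ_allow (1−k⁴)] = 16×7200000/(π×84.06×0.6298) = 692600 mm³.
d_o = 88.48 mm.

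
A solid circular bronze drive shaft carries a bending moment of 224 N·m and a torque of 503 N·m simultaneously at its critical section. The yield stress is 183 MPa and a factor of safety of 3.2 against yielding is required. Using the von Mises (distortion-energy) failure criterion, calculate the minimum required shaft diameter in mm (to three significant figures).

d = 44.4 mm

σ_allow = σ_y/n = 183/3.2 = 57.19 MPa.
For a solid shaft σ_b = 32M/(πd³) and τ = 16T/(πd³), so the von Mises stress is σ' = (16/πd³)·√(4M²+3T²).
√(4M²+3T²) = √(4×(224000)² + 3×(503000)²) = 979700 N·mm.
d³ = 16×979700/(π×57.19) = 87250 mm³.
d = 44.35 mm.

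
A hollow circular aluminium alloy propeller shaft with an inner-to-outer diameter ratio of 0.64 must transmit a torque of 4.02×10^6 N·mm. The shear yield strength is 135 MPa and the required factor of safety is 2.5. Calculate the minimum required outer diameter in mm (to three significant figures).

d_o = 76.9 mm

τ_allow = 135/2.5 = 54.00 MPa.
For a hollow shaft τ = 16T/[πd_o³(1−k⁴)] with k = 0.64, so 1−k⁴ = 0.8322.
d_o³ = 16T/[π τ_allow (1−k⁴)] = 16×4020000/(π×54.00×0.8322) = 455600 mm³.
d_o = 76.95 mm.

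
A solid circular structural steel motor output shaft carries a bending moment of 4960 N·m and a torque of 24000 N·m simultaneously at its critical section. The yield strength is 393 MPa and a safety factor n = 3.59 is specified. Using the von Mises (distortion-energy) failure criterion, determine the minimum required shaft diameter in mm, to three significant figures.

d = 126 mm

σ_allow = σ_y/n = 393/3.59 = 109.5 MPa.
For a solid shaft σ_b = 32M/(πd³) and τ = 16T/(πd³), so the von Mises stress is σ' = (16/πd³)·√(4M²+3T²).
√(4M²+3T²) = √(4×(4.960×10^6)² + 3×(2.400×10^7)²) = 4.274×10^7 N·mm.
d³ = 16×4.274×10^7/(π×109.5) = 1.988×10^6 mm³.
d = 125.7 mm.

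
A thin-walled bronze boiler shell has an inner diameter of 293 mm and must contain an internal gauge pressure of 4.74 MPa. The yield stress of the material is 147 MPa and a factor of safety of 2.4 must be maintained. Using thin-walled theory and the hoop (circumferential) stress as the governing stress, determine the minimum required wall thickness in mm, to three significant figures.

t = 11.3 mm

σ_allow = 147/2.4 = 61.25 MPa.
Hoop stress σ_h = pD/(2t), so t = pD/(2σ_allow) = 4.74×293/(2×61.25) = 11.34 mm.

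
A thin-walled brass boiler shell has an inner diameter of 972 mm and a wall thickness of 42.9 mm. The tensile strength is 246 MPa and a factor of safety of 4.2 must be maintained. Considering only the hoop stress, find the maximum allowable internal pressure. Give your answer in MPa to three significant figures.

σ_allow = 246/4.2 = 58.57 MPa.
σ_h = pD/(2t) → p_allow = 2σ_allow t/D = 2×58.57×42.9/972 = 5.170 MPa.

p_allow = 5.17 MPa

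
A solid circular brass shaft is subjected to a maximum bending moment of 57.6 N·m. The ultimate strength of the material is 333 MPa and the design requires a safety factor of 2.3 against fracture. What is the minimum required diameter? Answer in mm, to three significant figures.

d = 15.9 mm

σ_allow = 333/2.3 = 144.8 MPa.
For a solid circular section σ = 32M/(πd³), so d³ = 32M/(π σ_allow) = 32×57600/(π×144.8) = 4052 mm³.
d = 15.94 mm.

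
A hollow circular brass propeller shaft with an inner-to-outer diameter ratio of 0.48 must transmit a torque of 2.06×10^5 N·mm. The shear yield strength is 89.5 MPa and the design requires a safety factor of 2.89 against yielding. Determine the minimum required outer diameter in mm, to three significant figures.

τ_allow = 89.5/2.89 = 30.97 MPa.
For a hollow shaft τ = 16T/[πd_o³(1−k⁴)] with k = 0.48, so 1−k⁴ = 0.9469.
d_o³ = 16T/[π τ_allow (1−k⁴)] = 16×206000/(π×30.97×0.9469) = 35780 mm³.
d_o = 32.95 mm.

d_o = 33.0 mm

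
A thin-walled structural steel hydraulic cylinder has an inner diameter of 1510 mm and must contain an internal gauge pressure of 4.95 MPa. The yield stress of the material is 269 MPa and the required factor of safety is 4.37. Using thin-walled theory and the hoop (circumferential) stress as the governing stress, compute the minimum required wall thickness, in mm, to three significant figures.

σ_allow = 269/4.37 = 61.56 MPa.
Hoop stress σ_h = pD/(2t), so t = pD/(2σ_allow) = 4.95×1510/(2×61.56) = 60.71 mm.

t = 60.7 mm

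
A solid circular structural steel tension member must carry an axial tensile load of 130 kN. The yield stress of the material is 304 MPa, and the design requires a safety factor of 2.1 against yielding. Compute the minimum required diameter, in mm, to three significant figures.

Allowable stress σ_allow = 304/2.1 = 144.8 MPa.
Required area A = F/σ_allow = 130000/144.8 = 898.0 mm².
A = πd²/4 → d = √(4A/π) = 33.81 mm.

d = 33.8 mm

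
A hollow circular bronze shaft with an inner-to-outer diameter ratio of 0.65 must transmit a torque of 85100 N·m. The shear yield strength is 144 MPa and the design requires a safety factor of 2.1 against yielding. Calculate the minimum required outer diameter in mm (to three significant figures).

d_o = 197 mm

τ_allow = 144/2.1 = 68.57 MPa.
For a hollow shaft τ = 16T/[πd_o³(1−k⁴)] with k = 0.65, so 1−k⁴ = 0.8215.
d_o³ = 16T/[π τ_allow (1−k⁴)] = 16×8.5100×10^7/(π×68.57×0.8215) = 7.694×10^6 mm³.
d_o = 197.4 mm.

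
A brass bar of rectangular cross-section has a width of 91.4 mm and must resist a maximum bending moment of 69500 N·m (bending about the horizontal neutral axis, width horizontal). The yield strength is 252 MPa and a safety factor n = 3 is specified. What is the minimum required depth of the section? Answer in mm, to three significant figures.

h = 233 mm

σ_allow = 252/3 = 84.00 MPa.
For a rectangular section σ = 6M/(bh²), so h² = 6M/(b σ_allow) = 6×6.9500×10^7/(91.4×84.00) = 54310 mm².
h = 233.1 mm.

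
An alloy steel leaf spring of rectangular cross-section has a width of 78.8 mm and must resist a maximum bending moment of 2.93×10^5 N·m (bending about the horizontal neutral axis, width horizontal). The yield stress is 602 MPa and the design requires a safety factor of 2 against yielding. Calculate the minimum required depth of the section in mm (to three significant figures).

h = 272 mm

σ_allow = 602/2 = 301.0 MPa.
For a rectangular section σ = 6M/(bh²), so h² = 6M/(b σ_allow) = 6×2.9300×10^8/(78.8×301.0) = 74120 mm².
h = 272.2 mm.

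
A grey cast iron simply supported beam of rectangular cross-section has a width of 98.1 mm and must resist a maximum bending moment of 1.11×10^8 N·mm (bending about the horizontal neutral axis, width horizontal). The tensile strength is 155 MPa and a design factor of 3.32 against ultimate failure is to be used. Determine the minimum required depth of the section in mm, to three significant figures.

h = 381 mm

σ_allow = 155/3.32 = 46.69 MPa.
For a rectangular section σ = 6M/(bh²), so h² = 6M/(b σ_allow) = 6×1.1100×10^8/(98.1×46.69) = 145400 mm².
h = 381.3 mm.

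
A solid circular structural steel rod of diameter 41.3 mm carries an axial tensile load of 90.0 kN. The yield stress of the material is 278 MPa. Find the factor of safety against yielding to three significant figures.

n = 4.14

A = πd²/4 = 1340 mm².
σ = F/A = 90000/1340 = 67.18 MPa.
n = 278/67.18 = 4.138.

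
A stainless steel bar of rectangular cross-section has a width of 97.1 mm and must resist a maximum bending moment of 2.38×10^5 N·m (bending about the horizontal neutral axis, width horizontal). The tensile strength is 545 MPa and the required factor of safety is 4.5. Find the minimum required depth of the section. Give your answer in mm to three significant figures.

h = 348 mm

σ_allow = 545/4.5 = 121.1 MPa.
For a rectangular section σ = 6M/(bh²), so h² = 6M/(b σ_allow) = 6×2.3800×10^8/(97.1×121.1) = 121400 mm².
h = 348.5 mm.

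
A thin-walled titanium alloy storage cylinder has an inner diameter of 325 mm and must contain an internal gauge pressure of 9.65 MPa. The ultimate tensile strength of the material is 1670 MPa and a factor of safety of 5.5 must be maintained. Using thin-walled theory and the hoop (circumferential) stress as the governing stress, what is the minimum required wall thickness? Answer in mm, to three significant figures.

σ_allow = 1670/5.5 = 303.6 MPa.
Hoop stress σ_h = pD/(2t), so t = pD/(2σ_allow) = 9.65×325/(2×303.6) = 5.164 mm.

t = 5.16 mm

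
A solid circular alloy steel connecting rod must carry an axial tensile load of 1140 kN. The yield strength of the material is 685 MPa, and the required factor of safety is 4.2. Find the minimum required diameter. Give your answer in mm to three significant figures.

d = 94.3 mm

Allowable stress σ_allow = 685/4.2 = 163.1 MPa.
Required area A = F/σ_allow = 1140000/163.1 = 6990 mm².
A = πd²/4 → d = √(4A/π) = 94.34 mm.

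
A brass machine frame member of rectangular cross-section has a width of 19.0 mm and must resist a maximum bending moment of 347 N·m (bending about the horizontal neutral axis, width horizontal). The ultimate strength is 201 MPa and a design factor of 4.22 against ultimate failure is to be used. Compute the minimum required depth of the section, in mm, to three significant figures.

h = 48.0 mm

σ_allow = 201/4.22 = 47.63 MPa.
For a rectangular section σ = 6M/(bh²), so h² = 6M/(b σ_allow) = 6×347000/(19.0×47.63) = 2301 mm².
h = 47.96 mm.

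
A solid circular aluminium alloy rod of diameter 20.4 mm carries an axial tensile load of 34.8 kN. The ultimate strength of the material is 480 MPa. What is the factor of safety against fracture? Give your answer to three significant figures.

A = πd²/4 = 326.9 mm².
σ = F/A = 34800/326.9 = 106.5 MPa.
n = 480/106.5 = 4.508.

n = 4.51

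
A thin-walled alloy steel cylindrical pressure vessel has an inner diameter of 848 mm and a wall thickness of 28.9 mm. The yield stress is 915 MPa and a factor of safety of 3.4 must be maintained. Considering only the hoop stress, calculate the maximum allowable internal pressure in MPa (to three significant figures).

σ_allow = 915/3.4 = 269.1 MPa.
σ_h = pD/(2t) → p_allow = 2σ_allow t/D = 2×269.1×28.9/848 = 18.34 MPa.

p_allow = 18.3 MPa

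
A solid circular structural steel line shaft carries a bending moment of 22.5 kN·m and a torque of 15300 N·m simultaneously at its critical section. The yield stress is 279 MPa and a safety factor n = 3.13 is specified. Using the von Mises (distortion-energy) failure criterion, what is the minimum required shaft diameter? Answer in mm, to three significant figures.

σ_allow = σ_y/n = 279/3.13 = 89.14 MPa.
For a solid shaft σ_b = 32M/(πd³) and τ = 16T/(πd³), so the von Mises stress is σ' = (16/πd³)·√(4M²+3T²).
√(4M²+3T²) = √(4×(2.250×10^7)² + 3×(1.530×10^7)²) = 5.222×10^7 N·mm.
d³ = 16×5.222×10^7/(π×89.14) = 2.984×10^6 mm³.
d = 144.0 mm.

d = 144 mm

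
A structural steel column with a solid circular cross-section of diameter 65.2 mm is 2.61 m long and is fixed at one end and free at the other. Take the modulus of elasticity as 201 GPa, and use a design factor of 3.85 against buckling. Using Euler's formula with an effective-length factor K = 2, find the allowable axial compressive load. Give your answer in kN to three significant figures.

I = πd⁴/64 = π×65.2⁴/64 = 887100 mm⁴.
Effective length L_e = KL = 2×2.61 m = 5220 mm.
Euler critical load P_cr = π²EI/L_e² = π²×201000×887100/5220² = 64580 N.
P_allow = P_cr/n = 64580/3.85 = 16770 N.

P_allow = 16.8 kN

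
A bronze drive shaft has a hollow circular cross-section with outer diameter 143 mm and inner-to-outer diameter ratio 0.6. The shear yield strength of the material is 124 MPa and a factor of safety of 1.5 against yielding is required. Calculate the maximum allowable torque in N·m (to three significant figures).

T_allow = 41300 N·m

τ_allow = 124/1.5 = 82.67 MPa.
For a hollow shaft T_allow = τ_allow·πd_o³(1−k⁴)/16 with 1−k⁴ = 0.8704, so πd_o³(1−k⁴)/16 = 499800 mm³.
T_allow = 82.67×499800 = 4.131×10^7 N·mm = 41310 N·m.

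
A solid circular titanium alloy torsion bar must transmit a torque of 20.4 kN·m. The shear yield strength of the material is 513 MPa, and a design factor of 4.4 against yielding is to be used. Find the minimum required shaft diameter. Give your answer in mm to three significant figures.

d = 96.2 mm

Allowable shear stress τ_allow = 513/4.4 = 116.6 MPa.
For a solid shaft τ = 16T/(πd³), so d³ = 16T/(π τ_allow) = 16×2.0400×10^7/(π×116.6) = 891100 mm³.
d = (891100)^(1/3) = 96.23 mm.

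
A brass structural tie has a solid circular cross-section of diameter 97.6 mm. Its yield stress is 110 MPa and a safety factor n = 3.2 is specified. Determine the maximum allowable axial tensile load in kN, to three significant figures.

σ_allow = 110/3.2 = 34.38 MPa.
A = πd²/4 = π×97.6²/4 = 7482 mm².
F_allow = σ_allow × A = 34.38×7482 = 257200 N.

F_allow = 257 kN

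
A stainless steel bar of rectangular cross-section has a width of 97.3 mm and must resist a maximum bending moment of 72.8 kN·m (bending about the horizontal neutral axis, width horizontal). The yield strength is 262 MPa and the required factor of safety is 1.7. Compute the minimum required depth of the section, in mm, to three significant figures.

σ_allow = 262/1.7 = 154.1 MPa.
For a rectangular section σ = 6M/(bh²), so h² = 6M/(b σ_allow) = 6×7.2800×10^7/(97.3×154.1) = 29130 mm².
h = 170.7 mm.

h = 171 mm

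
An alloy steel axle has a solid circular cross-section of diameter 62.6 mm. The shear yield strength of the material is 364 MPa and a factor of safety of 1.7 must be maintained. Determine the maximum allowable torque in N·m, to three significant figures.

T_allow = 10300 N·m

τ_allow = 364/1.7 = 214.1 MPa.
For a solid shaft T_allow = τ_allow·πd³/16; πd³/16 = π×62.6³/16 = 48170 mm³.
T_allow = 214.1×48170 = 1.031×10^7 N·mm = 10310 N·m.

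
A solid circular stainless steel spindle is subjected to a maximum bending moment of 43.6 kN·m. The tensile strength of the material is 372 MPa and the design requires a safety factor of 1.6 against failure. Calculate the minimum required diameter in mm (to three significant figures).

d = 124 mm

σ_allow = 372/1.6 = 232.5 MPa.
For a solid circular section σ = 32M/(πd³), so d³ = 32M/(π σ_allow) = 32×4.3600×10^7/(π×232.5) = 1.910×10^6 mm³.
d = 124.1 mm.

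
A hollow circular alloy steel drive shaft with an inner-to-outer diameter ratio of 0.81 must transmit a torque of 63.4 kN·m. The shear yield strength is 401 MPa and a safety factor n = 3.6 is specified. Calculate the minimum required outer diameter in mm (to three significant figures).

τ_allow = 401/3.6 = 111.4 MPa.
For a hollow shaft τ = 16T/[πd_o³(1−k⁴)] with k = 0.81, so 1−k⁴ = 0.5695.
d_o³ = 16T/[π τ_allow (1−k⁴)] = 16×6.3400×10^7/(π×111.4×0.5695) = 5.090×10^6 mm³.
d_o = 172.0 mm.

d_o = 172 mm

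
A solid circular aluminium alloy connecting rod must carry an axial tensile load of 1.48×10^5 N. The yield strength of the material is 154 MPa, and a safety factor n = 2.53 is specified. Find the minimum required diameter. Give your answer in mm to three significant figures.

d = 55.6 mm

Allowable stress σ_allow = 154/2.53 = 60.87 MPa.
Required area A = F/σ_allow = 148000/60.87 = 2431 mm².
A = πd²/4 → d = √(4A/π) = 55.64 mm.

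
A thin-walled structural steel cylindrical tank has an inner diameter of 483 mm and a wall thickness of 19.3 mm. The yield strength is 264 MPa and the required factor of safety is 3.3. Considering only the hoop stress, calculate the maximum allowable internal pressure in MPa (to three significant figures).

p_allow = 6.39 MPa

σ_allow = 264/3.3 = 80.00 MPa.
σ_h = pD/(2t) → p_allow = 2σ_allow t/D = 2×80.00×19.3/483 = 6.393 MPa.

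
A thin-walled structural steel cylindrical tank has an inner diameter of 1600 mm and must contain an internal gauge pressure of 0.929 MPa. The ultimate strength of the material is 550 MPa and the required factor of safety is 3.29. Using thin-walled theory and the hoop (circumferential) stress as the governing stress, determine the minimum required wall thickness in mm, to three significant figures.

σ_allow = 550/3.29 = 167.2 MPa.
Hoop stress σ_h = pD/(2t), so t = pD/(2σ_allow) = 0.929×1600/(2×167.2) = 4.446 mm.

t = 4.45 mm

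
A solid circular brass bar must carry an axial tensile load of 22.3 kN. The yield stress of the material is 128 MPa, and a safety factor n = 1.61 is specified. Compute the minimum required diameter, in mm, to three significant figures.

Allowable stress σ_allow = 128/1.61 = 79.50 MPa.
Required area A = F/σ_allow = 22300/79.50 = 280.5 mm².
A = πd²/4 → d = √(4A/π) = 18.90 mm.

d = 18.9 mm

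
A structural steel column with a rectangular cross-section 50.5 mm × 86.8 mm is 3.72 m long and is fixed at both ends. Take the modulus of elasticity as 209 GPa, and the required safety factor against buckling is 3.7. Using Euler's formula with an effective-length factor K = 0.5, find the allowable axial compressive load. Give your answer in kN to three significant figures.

Buckling occurs about the weak axis: I_min = h·b³/12 = 86.8×50.5³/12 = 931600 mm⁴ (b = 50.5 mm is the smaller dimension).
Effective length L_e = KL = 0.5×3.72 m = 1860 mm.
Euler critical load P_cr = π²EI/L_e² = π²×209000×931600/1860² = 555400 N.
P_allow = P_cr/n = 555400/3.7 = 150100 N.

P_allow = 150 kN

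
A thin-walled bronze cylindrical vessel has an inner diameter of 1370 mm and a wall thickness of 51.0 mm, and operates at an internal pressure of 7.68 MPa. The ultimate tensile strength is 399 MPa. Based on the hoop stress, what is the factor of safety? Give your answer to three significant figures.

n = 3.87

σ_h = pD/(2t) = 7.68×1370/(2×51.0) = 103.2 MPa.
n = 399/103.2 = 3.868.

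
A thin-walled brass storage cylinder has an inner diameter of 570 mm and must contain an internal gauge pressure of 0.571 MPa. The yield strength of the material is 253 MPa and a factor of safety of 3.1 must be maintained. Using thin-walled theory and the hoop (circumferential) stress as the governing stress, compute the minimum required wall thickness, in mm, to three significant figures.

t = 1.99 mm

σ_allow = 253/3.1 = 81.61 MPa.
Hoop stress σ_h = pD/(2t), so t = pD/(2σ_allow) = 0.571×570/(2×81.61) = 1.994 mm.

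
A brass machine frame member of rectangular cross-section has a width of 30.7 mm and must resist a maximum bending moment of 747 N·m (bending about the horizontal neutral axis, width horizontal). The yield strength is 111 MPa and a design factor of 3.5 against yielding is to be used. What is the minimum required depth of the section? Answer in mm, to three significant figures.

σ_allow = 111/3.5 = 31.71 MPa.
For a rectangular section σ = 6M/(bh²), so h² = 6M/(b σ_allow) = 6×747000/(30.7×31.71) = 4603 mm².
h = 67.85 mm.

h = 67.8 mm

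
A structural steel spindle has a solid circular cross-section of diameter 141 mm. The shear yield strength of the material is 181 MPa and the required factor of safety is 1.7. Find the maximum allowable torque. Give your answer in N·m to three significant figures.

τ_allow = 181/1.7 = 106.5 MPa.
For a solid shaft T_allow = τ_allow·πd³/16; πd³/16 = π×141³/16 = 550400 mm³.
T_allow = 106.5×550400 = 5.860×10^7 N·mm = 58600 N·m.

T_allow = 58600 N·m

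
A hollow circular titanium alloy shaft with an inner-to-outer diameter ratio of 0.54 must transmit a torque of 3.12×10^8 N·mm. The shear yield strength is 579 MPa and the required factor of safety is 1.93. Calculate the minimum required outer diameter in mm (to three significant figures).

d_o = 180 mm

τ_allow = 579/1.93 = 300.0 MPa.
For a hollow shaft τ = 16T/[πd_o³(1−k⁴)] with k = 0.54, so 1−k⁴ = 0.9150.
d_o³ = 16T/[π τ_allow (1−k⁴)] = 16×3.1200×10^8/(π×300.0×0.9150) = 5.789×10^6 mm³.
d_o = 179.6 mm.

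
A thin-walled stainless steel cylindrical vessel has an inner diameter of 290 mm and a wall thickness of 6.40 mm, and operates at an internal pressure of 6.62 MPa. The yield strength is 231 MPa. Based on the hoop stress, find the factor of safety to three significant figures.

σ_h = pD/(2t) = 6.62×290/(2×6.40) = 150.0 MPa.
n = 231/150.0 = 1.540.

n = 1.54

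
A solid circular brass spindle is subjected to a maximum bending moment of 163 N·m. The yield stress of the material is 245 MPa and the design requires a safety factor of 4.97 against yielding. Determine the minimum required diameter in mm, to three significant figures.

d = 32.3 mm

σ_allow = 245/4.97 = 49.30 MPa.
For a solid circular section σ = 32M/(πd³), so d³ = 32M/(π σ_allow) = 32×163000/(π×49.30) = 33680 mm³.
d = 32.29 mm.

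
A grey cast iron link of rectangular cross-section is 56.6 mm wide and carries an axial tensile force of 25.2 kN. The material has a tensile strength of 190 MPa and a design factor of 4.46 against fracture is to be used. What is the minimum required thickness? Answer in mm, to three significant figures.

σ_allow = 190/4.46 = 42.60 MPa.
Required area A = F/σ_allow = 25200/42.60 = 591.5 mm².
t = A/w = 591.5/56.6 = 10.45 mm.

t = 10.5 mm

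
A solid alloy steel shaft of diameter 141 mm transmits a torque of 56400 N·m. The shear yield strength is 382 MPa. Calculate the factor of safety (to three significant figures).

n = 3.73

τ = 16T/(πd³) = 16×5.6400×10^7/(π×141³) = 102.5 MPa.
n = τ_limit/τ = 382/102.5 = 3.728.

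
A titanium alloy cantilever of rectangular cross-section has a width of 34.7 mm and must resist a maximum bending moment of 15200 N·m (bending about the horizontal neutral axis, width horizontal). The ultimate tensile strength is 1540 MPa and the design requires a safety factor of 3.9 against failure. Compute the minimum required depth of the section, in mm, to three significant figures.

σ_allow = 1540/3.9 = 394.9 MPa.
For a rectangular section σ = 6M/(bh²), so h² = 6M/(b σ_allow) = 6×1.5200×10^7/(34.7×394.9) = 6656 mm².
h = 81.58 mm.

h = 81.6 mm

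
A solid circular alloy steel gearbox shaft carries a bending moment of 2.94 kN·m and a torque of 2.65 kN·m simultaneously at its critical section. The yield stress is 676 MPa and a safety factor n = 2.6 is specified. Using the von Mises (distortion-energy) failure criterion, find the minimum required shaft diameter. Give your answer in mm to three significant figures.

σ_allow = σ_y/n = 676/2.6 = 260.0 MPa.
For a solid shaft σ_b = 32M/(πd³) and τ = 16T/(πd³), so the von Mises stress is σ' = (16/πd³)·√(4M²+3T²).
√(4M²+3T²) = √(4×(2.940×10^6)² + 3×(2.650×10^6)²) = 7.459×10^6 N·mm.
d³ = 16×7.459×10^6/(π×260.0) = 146100 mm³.
d = 52.67 mm.

d = 52.7 mm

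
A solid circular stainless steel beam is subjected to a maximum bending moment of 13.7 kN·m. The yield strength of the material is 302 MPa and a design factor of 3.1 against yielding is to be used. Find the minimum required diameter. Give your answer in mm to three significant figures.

σ_allow = 302/3.1 = 97.42 MPa.
For a solid circular section σ = 32M/(πd³), so d³ = 32M/(π σ_allow) = 32×1.3700×10^7/(π×97.42) = 1.432×10^6 mm³.
d = 112.7 mm.

d = 113 mm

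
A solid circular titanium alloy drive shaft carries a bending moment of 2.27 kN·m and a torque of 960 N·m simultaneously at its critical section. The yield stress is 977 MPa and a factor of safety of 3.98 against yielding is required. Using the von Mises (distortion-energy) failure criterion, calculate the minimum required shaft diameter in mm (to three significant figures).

d = 46.5 mm

σ_allow = σ_y/n = 977/3.98 = 245.5 MPa.
For a solid shaft σ_b = 32M/(πd³) and τ = 16T/(πd³), so the von Mises stress is σ' = (16/πd³)·√(4M²+3T²).
√(4M²+3T²) = √(4×(2.270×10^6)² + 3×(960000)²) = 4.835×10^6 N·mm.
d³ = 16×4.835×10^6/(π×245.5) = 100300 mm³.
d = 46.46 mm.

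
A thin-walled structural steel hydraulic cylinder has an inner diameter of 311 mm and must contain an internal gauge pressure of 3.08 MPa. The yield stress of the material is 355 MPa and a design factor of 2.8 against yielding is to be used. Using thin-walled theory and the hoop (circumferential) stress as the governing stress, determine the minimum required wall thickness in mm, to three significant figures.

σ_allow = 355/2.8 = 126.8 MPa.
Hoop stress σ_h = pD/(2t), so t = pD/(2σ_allow) = 3.08×311/(2×126.8) = 3.778 mm.

t = 3.78 mm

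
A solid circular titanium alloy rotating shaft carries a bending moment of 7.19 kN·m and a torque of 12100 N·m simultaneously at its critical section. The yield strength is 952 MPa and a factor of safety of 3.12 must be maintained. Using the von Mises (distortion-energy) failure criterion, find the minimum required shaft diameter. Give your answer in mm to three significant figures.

d = 75.1 mm

σ_allow = σ_y/n = 952/3.12 = 305.1 MPa.
For a solid shaft σ_b = 32M/(πd³) and τ = 16T/(πd³), so the von Mises stress is σ' = (16/πd³)·√(4M²+3T²).
√(4M²+3T²) = √(4×(7.190×10^6)² + 3×(1.210×10^7)²) = 2.542×10^7 N·mm.
d³ = 16×2.542×10^7/(π×305.1) = 424200 mm³.
d = 75.14 mm.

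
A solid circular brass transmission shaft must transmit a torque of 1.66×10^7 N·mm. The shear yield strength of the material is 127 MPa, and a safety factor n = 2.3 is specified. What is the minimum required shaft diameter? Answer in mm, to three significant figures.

d = 115 mm

Allowable shear stress τ_allow = 127/2.3 = 55.22 MPa.
For a solid shaft τ = 16T/(πd³), so d³ = 16T/(π τ_allow) = 16×1.6600×10^7/(π×55.22) = 1.531×10^6 mm³.
d = (1.531×10^6)^(1/3) = 115.3 mm.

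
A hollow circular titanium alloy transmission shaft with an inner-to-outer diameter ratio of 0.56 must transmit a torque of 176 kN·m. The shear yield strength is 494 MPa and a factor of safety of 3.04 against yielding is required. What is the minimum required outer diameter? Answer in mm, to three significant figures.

τ_allow = 494/3.04 = 162.5 MPa.
For a hollow shaft τ = 16T/[πd_o³(1−k⁴)] with k = 0.56, so 1−k⁴ = 0.9017.
d_o³ = 16T/[π τ_allow (1−k⁴)] = 16×1.7600×10^8/(π×162.5×0.9017) = 6.118×10^6 mm³.
d_o = 182.9 mm.

d_o = 183 mm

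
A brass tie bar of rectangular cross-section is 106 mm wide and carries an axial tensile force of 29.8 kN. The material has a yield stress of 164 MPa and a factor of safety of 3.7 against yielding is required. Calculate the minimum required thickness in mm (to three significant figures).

t = 6.34 mm

σ_allow = 164/3.7 = 44.32 MPa.
Required area A = F/σ_allow = 29800/44.32 = 672.3 mm².
t = A/w = 672.3/106 = 6.343 mm.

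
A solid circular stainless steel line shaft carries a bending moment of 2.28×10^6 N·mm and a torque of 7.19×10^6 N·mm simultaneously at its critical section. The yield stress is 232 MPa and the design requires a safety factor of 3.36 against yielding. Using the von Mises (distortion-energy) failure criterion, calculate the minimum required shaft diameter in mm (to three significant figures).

σ_allow = σ_y/n = 232/3.36 = 69.05 MPa.
For a solid shaft σ_b = 32M/(πd³) and τ = 16T/(πd³), so the von Mises stress is σ' = (16/πd³)·√(4M²+3T²).
√(4M²+3T²) = √(4×(2.280×10^6)² + 3×(7.190×10^6)²) = 1.326×10^7 N·mm.
d³ = 16×1.326×10^7/(π×69.05) = 978200 mm³.
d = 99.27 mm.

d = 99.3 mm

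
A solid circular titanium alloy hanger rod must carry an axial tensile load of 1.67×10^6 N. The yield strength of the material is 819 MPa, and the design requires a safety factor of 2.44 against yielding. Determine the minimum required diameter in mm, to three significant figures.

d = 79.6 mm

Allowable stress σ_allow = 819/2.44 = 335.7 MPa.
Required area A = F/σ_allow = 1670000/335.7 = 4975 mm².
A = πd²/4 → d = √(4A/π) = 79.59 mm.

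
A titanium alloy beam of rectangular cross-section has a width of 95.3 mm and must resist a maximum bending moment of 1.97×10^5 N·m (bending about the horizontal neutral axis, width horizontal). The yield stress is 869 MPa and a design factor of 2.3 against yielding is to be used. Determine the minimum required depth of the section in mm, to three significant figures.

σ_allow = 869/2.3 = 377.8 MPa.
For a rectangular section σ = 6M/(bh²), so h² = 6M/(b σ_allow) = 6×1.9700×10^8/(95.3×377.8) = 32830 mm².
h = 181.2 mm.

h = 181 mm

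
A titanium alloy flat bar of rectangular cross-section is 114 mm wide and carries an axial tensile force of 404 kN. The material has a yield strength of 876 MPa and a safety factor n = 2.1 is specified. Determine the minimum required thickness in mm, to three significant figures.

t = 8.50 mm

σ_allow = 876/2.1 = 417.1 MPa.
Required area A = F/σ_allow = 404000/417.1 = 968.5 mm².
t = A/w = 968.5/114 = 8.496 mm.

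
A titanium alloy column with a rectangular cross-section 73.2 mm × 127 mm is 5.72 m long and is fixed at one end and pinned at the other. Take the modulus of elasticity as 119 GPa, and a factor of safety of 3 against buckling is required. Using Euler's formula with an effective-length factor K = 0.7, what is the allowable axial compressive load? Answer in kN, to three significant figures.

Buckling occurs about the weak axis: I_min = h·b³/12 = 127×73.2³/12 = 4.151×10^6 mm⁴ (b = 73.2 mm is the smaller dimension).
Effective length L_e = KL = 0.7×5.72 m = 4004 mm.
Euler critical load P_cr = π²EI/L_e² = π²×119000×4.151×10^6/4004² = 304100 N.
P_allow = P_cr/n = 304100/3 = 101400 N.

P_allow = 101 kN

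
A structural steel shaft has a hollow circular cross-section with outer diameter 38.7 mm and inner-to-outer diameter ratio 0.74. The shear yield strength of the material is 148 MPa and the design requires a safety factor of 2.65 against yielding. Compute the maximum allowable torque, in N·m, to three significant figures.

T_allow = 445 N·m

τ_allow = 148/2.65 = 55.85 MPa.
For a hollow shaft T_allow = τ_allow·πd_o³(1−k⁴)/16 with 1−k⁴ = 0.7001, so πd_o³(1−k⁴)/16 = 7968 mm³.
T_allow = 55.85×7968 = 445000 N·mm = 445.0 N·m.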